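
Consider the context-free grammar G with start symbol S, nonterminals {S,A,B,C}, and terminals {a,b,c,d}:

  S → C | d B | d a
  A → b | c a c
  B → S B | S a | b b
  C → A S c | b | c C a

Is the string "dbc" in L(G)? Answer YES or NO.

CNF form of G:
  S -> A X7 | T0 X8 | T3 B | T3 T1 | b
  A -> T0 X4 | b
  B -> S B | S T1 | T2 T2
  C -> A X5 | T0 X6 | b
  T0 -> c
  T1 -> a
  T2 -> b
  T3 -> d
  X4 -> T1 T0
  X5 -> S T0
  X6 -> C T1
  X7 -> S T0
  X8 -> C T1

CYK fill:
  [0..0]={T3}  "d"  orig:{}
  [1..1]={A,C,S,T2}  "b"  orig:{A,C,S}
  [2..2]={T0}  "c"  orig:{}
  [0..1]=∅  "db"
  [1..2]={X5,X7}  "bc"  orig:{}
  [0..2]=∅  "dbc"

S ∉ T[0,2] ⇒ NO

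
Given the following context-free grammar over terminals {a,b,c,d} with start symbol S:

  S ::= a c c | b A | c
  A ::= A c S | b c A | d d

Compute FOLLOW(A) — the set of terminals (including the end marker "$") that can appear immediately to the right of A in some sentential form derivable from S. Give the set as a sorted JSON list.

FIRST sets, iterate to fixpoint:
[1]
  A via A→b c A: +{b}
  A via A→d d: +{d}
  S via S→a c c: +{a}
  S via S→b A: +{b}
  S via S→c: +{c}
  S: {a,b,c}  A: {b,d}
[2] — fixpoint
  S: {a,b,c}  A: {b,d}

FOLLOW iteration:
seed FOLLOW(S) with $
iter 1:
  A→A c S: FOLLOW(A) ⊇ FIRST(c) = {c}; new: +{c}
  A→A c S: FOLLOW(S) ⊇ FOLLOW(A) ⊇ {c}; new: +{c}
  S→b A: FOLLOW(A) ⊇ FOLLOW(S) ⊇ {$,c}; new: +{$}
  FOLLOW[S]={$,c}  FOLLOW[A]={$,c}
iter 2: — fixpoint
  FOLLOW[S]={$,c}  FOLLOW[A]={$,c}

FOLLOW(A) = ["$", "c"]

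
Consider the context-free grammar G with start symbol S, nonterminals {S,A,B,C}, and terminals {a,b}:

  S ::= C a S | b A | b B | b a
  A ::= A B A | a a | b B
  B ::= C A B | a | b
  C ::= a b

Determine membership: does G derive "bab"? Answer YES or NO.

CNF form of G:
  S -> C X4 | T1 A | T1 B | T1 T0
  A -> A X2 | T0 T0 | T1 B
  B -> C X3 | a | b
  C -> T0 T1
  T0 -> a
  T1 -> b
  X2 -> B A
  X3 -> A B
  X4 -> T0 S

Fill CYK table bottom-up:
  T[0,0] 'b' = {B,T1}  orig:{B}
  T[1,1] 'a' = {B,T0}  orig:{B}
  T[2,2] 'b' = {B,T1}  orig:{B}
  T[0,1] 'ba' = {A,S}
  T[1,2] 'ab' = {C}
  T[0,2] 'bab' = {X3}  orig:{}

S ∉ T[0,2] ⇒ NO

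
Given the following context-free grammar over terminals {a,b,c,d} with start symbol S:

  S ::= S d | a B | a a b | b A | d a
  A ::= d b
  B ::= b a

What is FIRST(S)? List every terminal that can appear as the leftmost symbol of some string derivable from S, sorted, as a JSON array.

Compute FIRST by fixpoint:
pass 1:
  A via A→d b: +{d}
  B via B→b a: +{b}
  S via S→a B: +{a}
  S via S→b A: +{b}
  S via S→d a: +{d}
  FIRST(S)={a,b,d}  FIRST(A)={d}  FIRST(B)={b}
pass 2: (no change)
  FIRST(S)={a,b,d}  FIRST(A)={d}  FIRST(B)={b}

FIRST(S) = ["a", "b", "d"]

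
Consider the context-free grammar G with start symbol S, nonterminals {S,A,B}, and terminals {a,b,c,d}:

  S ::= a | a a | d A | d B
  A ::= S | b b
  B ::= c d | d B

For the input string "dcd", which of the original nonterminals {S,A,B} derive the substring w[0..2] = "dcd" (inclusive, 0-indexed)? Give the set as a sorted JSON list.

Convert to CNF:
  S -> T0 T0 | T2 A | T2 B | a
  A -> T0 T0 | T1 T1 | T2 A | T2 B | a
  B -> T2 B | T3 T2
  T0 -> a
  T1 -> b
  T2 -> d
  T3 -> c

Fill CYK table bottom-up, restricted to cells inside w[0..2]:
  cell(0,0) d: {T2}  orig:{}
  cell(1,1) c: {T3}  orig:{}
  cell(2,2) d: {T2}  orig:{}
  cell(0,1) dc: ∅
  cell(1,2) cd: {B}
  cell(0,2) dcd: {A,B,S}

Original NTs in T[0,2] deriving "dcd": ["A", "B", "S"]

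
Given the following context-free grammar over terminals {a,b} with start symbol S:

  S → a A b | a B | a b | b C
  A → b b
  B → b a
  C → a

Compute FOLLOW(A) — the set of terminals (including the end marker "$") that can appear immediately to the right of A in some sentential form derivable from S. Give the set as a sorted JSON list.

FIRST sets, iterate to fixpoint:
pass 1:
  A via A→b b: +{b}
  B via B→b a: +{b}
  C via C→a: +{a}
  S via S→a A b: +{a}
  S via S→b C: +{b}
  FIRST(S)={a,b}  FIRST(A)={b}  FIRST(B)={b}  FIRST(C)={a}
pass 2: (stable)
  FIRST(S)={a,b}  FIRST(A)={b}  FIRST(B)={b}  FIRST(C)={a}

Compute FOLLOW by fixpoint:
FOLLOW(S) := {$}
pass 1:
  S→a A b: FOLLOW(A) ⊇ FIRST(b) = {b}; new: +{b}
  S→a B: FOLLOW(B) ⊇ FOLLOW(S) ⊇ {$}; new: +{$}
  S→b C: FOLLOW(C) ⊇ FOLLOW(S) ⊇ {$}; new: +{$}
  FOLLOW[S]={$}  FOLLOW[A]={b}  FOLLOW[B]={$}  FOLLOW[C]={$}
pass 2: (stable)
  FOLLOW[S]={$}  FOLLOW[A]={b}  FOLLOW[B]={$}  FOLLOW[C]={$}

FOLLOW(A) = ["b"]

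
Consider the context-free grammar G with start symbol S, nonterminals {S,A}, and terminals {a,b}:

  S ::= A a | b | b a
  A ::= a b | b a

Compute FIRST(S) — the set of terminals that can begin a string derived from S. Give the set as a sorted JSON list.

Compute FIRST by fixpoint:
[1]
  A via A→a b: +{a}
  A via A→b a: +{b}
  S via S→A a: +{a,b}
  FIRST(S)={a,b}  FIRST(A)={a,b}
[2] done
  FIRST(S)={a,b}  FIRST(A)={a,b}

FIRST(S) = ["a", "b"]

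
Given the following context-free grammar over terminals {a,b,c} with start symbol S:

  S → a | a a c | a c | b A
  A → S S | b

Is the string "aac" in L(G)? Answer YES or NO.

CNF form of G:
  S -> T0 T1 | T0 X3 | T2 A | a
  A -> S S | b
  T0 -> a
  T1 -> c
  T2 -> b
  X3 -> T0 T1

Fill CYK table bottom-up:
  cell(0,0) a: {S,T0}  orig:{S}
  cell(1,1) a: {S,T0}  orig:{S}
  cell(2,2) c: {T1}  orig:{}
  cell(0,1) aa: {A}
  cell(1,2) ac: {S,X3}  orig:{S}
  cell(0,2) aac: {A,S}

S ∈ T[0,2] ⇒ YES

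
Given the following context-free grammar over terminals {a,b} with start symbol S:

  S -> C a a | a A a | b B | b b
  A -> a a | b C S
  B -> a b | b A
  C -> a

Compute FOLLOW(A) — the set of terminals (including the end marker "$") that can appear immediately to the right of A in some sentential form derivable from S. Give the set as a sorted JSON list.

Compute FIRST by fixpoint:
[1]
  A via A→a a: +{a}
  A via A→b C S: +{b}
  B via B→a b: +{a}
  B via B→b A: +{b}
  C via C→a: +{a}
  S via S→C a a: +{a}
  S via S→b B: +{b}
  FIRST(S)={a,b}  FIRST(A)={a,b}  FIRST(B)={a,b}  FIRST(C)={a}
[2] — fixpoint
  FIRST(S)={a,b}  FIRST(A)={a,b}  FIRST(B)={a,b}  FIRST(C)={a}

Compute FOLLOW by fixpoint:
seed FOLLOW(S) with $
pass 1:
  A→b C S: FOLLOW(C) ⊇ FIRST(S) = {a,b}; new: +{a,b}
  S→a A a: FOLLOW(A) ⊇ FIRST(a) = {a}; new: +{a}
  S→b B: FOLLOW(B) ⊇ FOLLOW(S) ⊇ {$}; new: +{$}
  FOLLOW(S)={$}  FOLLOW(A)={a}  FOLLOW(B)={$}  FOLLOW(C)={a,b}
pass 2:
  A→b C S: FOLLOW(S) ⊇ FOLLOW(A) ⊇ {a}; new: +{a}
  B→b A: FOLLOW(A) ⊇ FOLLOW(B) ⊇ {$}; new: +{$}
  S→b B: FOLLOW(B) ⊇ FOLLOW(S) ⊇ {$,a}; new: +{a}
  FOLLOW(S)={$,a}  FOLLOW(A)={$,a}  FOLLOW(B)={$,a}  FOLLOW(C)={a,b}
pass 3: (no change)
  FOLLOW(S)={$,a}  FOLLOW(A)={$,a}  FOLLOW(B)={$,a}  FOLLOW(C)={a,b}

FOLLOW(A) = ["$", "a"]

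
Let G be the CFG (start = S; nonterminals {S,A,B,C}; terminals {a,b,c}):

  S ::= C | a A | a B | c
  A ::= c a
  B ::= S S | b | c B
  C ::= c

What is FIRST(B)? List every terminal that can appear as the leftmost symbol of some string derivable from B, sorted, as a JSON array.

FIRST iteration:
pass 1:
  A via A→c a: +{c}
  B via B→b: +{b}
  B via B→c B: +{c}
  C via C→c: +{c}
  S via S→C: +{c}
  S via S→a A: +{a}
  S: {a,c}  A: {c}  B: {b,c}  C: {c}
pass 2:
  B via B→S S: +{a}
  S: {a,c}  A: {c}  B: {a,b,c}  C: {c}
pass 3: (stable)
  S: {a,c}  A: {c}  B: {a,b,c}  C: {c}

FIRST(B) = ["a", "b", "c"]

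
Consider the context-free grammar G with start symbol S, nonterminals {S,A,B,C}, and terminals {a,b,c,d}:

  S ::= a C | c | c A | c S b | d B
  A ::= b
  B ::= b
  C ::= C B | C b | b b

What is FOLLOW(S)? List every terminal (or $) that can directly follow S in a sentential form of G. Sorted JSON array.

FIRST iteration:
round 1:
  A via A→b: +{b}
  B via B→b: +{b}
  C via C→b b: +{b}
  S via S→a C: +{a}
  S via S→c: +{c}
  S via S→d B: +{d}
  S: {a,c,d}  A: {b}  B: {b}  C: {b}
round 2: — fixpoint
  S: {a,c,d}  A: {b}  B: {b}  C: {b}

Compute FOLLOW by fixpoint:
FOLLOW(S) := {$}
round 1:
  C→C B: FOLLOW(C) ⊇ FIRST(B) = {b}; new: +{b}
  C→C B: FOLLOW(B) ⊇ FOLLOW(C) ⊇ {b}; new: +{b}
  S→a C: FOLLOW(C) ⊇ FOLLOW(S) ⊇ {$}; new: +{$}
  S→c A: FOLLOW(A) ⊇ FOLLOW(S) ⊇ {$}; new: +{$}
  S→c S b: FOLLOW(S) ⊇ FIRST(b) = {b}; new: +{b}
  S→d B: FOLLOW(B) ⊇ FOLLOW(S) ⊇ {$,b}; new: +{$}
  S: {$,b}  A: {$}  B: {$,b}  C: {$,b}
round 2:
  S→c A: FOLLOW(A) ⊇ FOLLOW(S) ⊇ {$,b}; new: +{b}
  S: {$,b}  A: {$,b}  B: {$,b}  C: {$,b}
round 3: done
  S: {$,b}  A: {$,b}  B: {$,b}  C: {$,b}

FOLLOW(S) = ["$", "b"]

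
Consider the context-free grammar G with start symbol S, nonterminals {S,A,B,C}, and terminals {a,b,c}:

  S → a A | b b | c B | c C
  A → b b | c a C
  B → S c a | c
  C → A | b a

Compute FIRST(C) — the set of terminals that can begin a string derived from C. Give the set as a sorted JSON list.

FIRST sets, iterate to fixpoint:
pass 1:
  A via A→b b: +{b}
  A via A→c a C: +{c}
  B via B→c: +{c}
  C via C→A: +{b,c}
  S via S→a A: +{a}
  S via S→b b: +{b}
  S via S→c B: +{c}
  FIRST[S]={a,b,c}  FIRST[A]={b,c}  FIRST[B]={c}  FIRST[C]={b,c}
pass 2:
  B via B→S c a: +{a,b}
  FIRST[S]={a,b,c}  FIRST[A]={b,c}  FIRST[B]={a,b,c}  FIRST[C]={b,c}
pass 3: (no change)
  FIRST[S]={a,b,c}  FIRST[A]={b,c}  FIRST[B]={a,b,c}  FIRST[C]={b,c}

FIRST(C) = ["b", "c"]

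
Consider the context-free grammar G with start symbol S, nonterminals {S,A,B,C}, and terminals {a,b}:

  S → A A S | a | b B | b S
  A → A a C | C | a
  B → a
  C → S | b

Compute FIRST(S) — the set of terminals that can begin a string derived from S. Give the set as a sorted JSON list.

Compute FIRST by fixpoint:
pass 1:
  A via A→a: +{a}
  B via B→a: +{a}
  C via C→b: +{b}
  S via S→A A S: +{a}
  S via S→b B: +{b}
  FIRST[S]={a,b}  FIRST[A]={a}  FIRST[B]={a}  FIRST[C]={b}
pass 2:
  A via A→C: +{b}
  C via C→S: +{a}
  FIRST[S]={a,b}  FIRST[A]={a,b}  FIRST[B]={a}  FIRST[C]={a,b}
pass 3: — fixpoint
  FIRST[S]={a,b}  FIRST[A]={a,b}  FIRST[B]={a}  FIRST[C]={a,b}

FIRST(S) = ["a", "b"]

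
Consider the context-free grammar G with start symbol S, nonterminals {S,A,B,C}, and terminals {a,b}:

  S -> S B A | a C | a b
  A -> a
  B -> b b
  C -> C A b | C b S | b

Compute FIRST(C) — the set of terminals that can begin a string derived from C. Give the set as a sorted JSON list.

FIRST iteration:
pass 1:
  A via A→a: +{a}
  B via B→b b: +{b}
  C via C→b: +{b}
  S via S→a C: +{a}
  FIRST(S)={a}  FIRST(A)={a}  FIRST(B)={b}  FIRST(C)={b}
pass 2: done
  FIRST(S)={a}  FIRST(A)={a}  FIRST(B)={b}  FIRST(C)={b}

FIRST(C) = ["b"]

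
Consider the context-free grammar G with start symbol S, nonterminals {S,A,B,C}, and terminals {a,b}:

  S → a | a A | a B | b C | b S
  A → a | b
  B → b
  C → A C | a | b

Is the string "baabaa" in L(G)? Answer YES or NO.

CNF form of G:
  S -> T0 A | T0 B | T1 C | T1 S | a
  A -> a | b
  B -> b
  C -> A C | a | b
  T0 -> a
  T1 -> b

CYK fill:
  [0..0]={A,B,C,T1}  "b"  orig:{A,B,C}
  [1..1]={A,C,S,T0}  "a"  orig:{A,C,S}
  [2..2]={A,C,S,T0}  "a"  orig:{A,C,S}
  [3..3]={A,B,C,T1}  "b"  orig:{A,B,C}
  [4..4]={A,C,S,T0}  "a"  orig:{A,C,S}
  [5..5]={A,C,S,T0}  "a"  orig:{A,C,S}
  [0..1]={C,S}  "ba"
  [1..2]={C,S}  "aa"
  [2..3]={C,S}  "ab"
  [3..4]={C,S}  "ba"
  [4..5]={C,S}  "aa"
  [0..2]={C,S}  "baa"
  [1..3]={C}  "aab"
  [2..4]={C}  "aba"
  [3..5]={C,S}  "baa"
  [0..3]={C,S}  "baab"
  [1..4]={C}  "aaba"
  [2..5]={C}  "abaa"
  [0..4]={C,S}  "baaba"
  [1..5]={C}  "aabaa"
  [0..5]={C,S}  "baabaa"

S ∈ T[0,5] ⇒ YES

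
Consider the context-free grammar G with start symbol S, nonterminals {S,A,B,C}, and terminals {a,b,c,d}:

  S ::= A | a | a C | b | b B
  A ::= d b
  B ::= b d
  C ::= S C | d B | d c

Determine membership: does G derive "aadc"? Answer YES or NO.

Convert to CNF:
  S -> T0 T1 | T1 B | T3 C | a | b
  A -> T0 T1
  B -> T1 T0
  C -> S C | T0 B | T0 T2
  T0 -> d
  T1 -> b
  T2 -> c
  T3 -> a

Fill CYK table bottom-up:
  [0..0]={S,T3}  "a"  orig:{S}
  [1..1]={S,T3}  "a"  orig:{S}
  [2..2]={T0}  "d"  orig:{}
  [3..3]={T2}  "c"  orig:{}
  [0..1]=∅  "aa"
  [1..2]=∅  "ad"
  [2..3]={C}  "dc"
  [0..2]=∅  "aad"
  [1..3]={C,S}  "adc"
  [0..3]={C,S}  "aadc"

S ∈ T[0,3] ⇒ YES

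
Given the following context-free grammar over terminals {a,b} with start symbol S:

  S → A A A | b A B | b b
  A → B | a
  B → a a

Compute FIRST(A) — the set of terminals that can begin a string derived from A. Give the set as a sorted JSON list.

FIRST sets, iterate to fixpoint:
iter 1:
  A via A→a: +{a}
  B via B→a a: +{a}
  S via S→A A A: +{a}
  S via S→b A B: +{b}
  FIRST[S]={a,b}  FIRST[A]={a}  FIRST[B]={a}
iter 2: (stable)
  FIRST[S]={a,b}  FIRST[A]={a}  FIRST[B]={a}

FIRST(A) = ["a"]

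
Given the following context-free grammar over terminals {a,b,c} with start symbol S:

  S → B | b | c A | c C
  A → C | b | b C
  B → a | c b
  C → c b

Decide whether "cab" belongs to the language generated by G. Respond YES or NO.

Convert to CNF:
  S -> T1 A | T1 C | T1 T0 | a | b
  A -> T0 C | T1 T0 | b
  B -> T1 T0 | a
  C -> T1 T0
  T0 -> b
  T1 -> c

Fill CYK table bottom-up:
  cell(0,0) c: {T1}  orig:{}
  cell(1,1) a: {B,S}
  cell(2,2) b: {A,S,T0}  orig:{A,S}
  cell(0,1) ca: ∅
  cell(1,2) ab: ∅
  cell(0,2) cab: ∅

S ∉ T[0,2] ⇒ NO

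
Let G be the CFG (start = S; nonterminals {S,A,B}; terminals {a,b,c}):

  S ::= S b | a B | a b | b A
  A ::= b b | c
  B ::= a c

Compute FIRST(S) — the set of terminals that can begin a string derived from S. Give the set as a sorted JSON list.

FIRST iteration:
[1]
  A via A→b b: +{b}
  A via A→c: +{c}
  B via B→a c: +{a}
  S via S→a B: +{a}
  S via S→b A: +{b}
  FIRST(S)={a,b}  FIRST(A)={b,c}  FIRST(B)={a}
[2] (stable)
  FIRST(S)={a,b}  FIRST(A)={b,c}  FIRST(B)={a}

FIRST(S) = ["a", "b"]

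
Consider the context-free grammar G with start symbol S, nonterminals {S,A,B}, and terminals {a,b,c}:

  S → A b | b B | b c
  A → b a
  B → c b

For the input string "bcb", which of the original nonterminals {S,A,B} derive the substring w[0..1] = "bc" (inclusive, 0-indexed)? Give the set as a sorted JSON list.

CNF form of G:
  S -> A T0 | T0 B | T0 T2
  A -> T0 T1
  B -> T2 T0
  T0 -> b
  T1 -> a
  T2 -> c

CYK table (by increasing span) (cells [i..j] with 0 ≤ i ≤ j ≤ 1 only):
  T[0,0] 'b' = {T0}  orig:{}
  T[1,1] 'c' = {T2}  orig:{}
  T[0,1] 'bc' = {S}

Original NTs in T[0,1] deriving "bc": ["S"]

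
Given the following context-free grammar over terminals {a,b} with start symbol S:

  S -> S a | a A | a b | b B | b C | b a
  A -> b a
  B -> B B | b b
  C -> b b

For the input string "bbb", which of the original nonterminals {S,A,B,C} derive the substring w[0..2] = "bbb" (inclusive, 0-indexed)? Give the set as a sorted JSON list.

CNF form of G:
  S -> S T1 | T0 B | T0 C | T0 T1 | T1 A | T1 T0
  A -> T0 T1
  B -> B B | T0 T0
  C -> T0 T0
  T0 -> b
  T1 -> a

Fill CYK table bottom-up — only the sub-triangle for w[0..2]:
  [0..0]={T0}  "b"  orig:{}
  [1..1]={T0}  "b"  orig:{}
  [2..2]={T0}  "b"  orig:{}
  [0..1]={B,C}  "bb"
  [1..2]={B,C}  "bb"
  [0..2]={S}  "bbb"

Original NTs in T[0,2] deriving "bbb": ["S"]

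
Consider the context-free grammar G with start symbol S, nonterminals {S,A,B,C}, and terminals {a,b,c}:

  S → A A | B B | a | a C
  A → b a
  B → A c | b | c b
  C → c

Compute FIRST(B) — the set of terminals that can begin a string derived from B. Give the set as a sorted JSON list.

Compute FIRST by fixpoint:
round 1:
  A via A→b a: +{b}
  B via B→A c: +{b}
  B via B→c b: +{c}
  C via C→c: +{c}
  S via S→A A: +{b}
  S via S→B B: +{c}
  S via S→a: +{a}
  FIRST(S)={a,b,c}  FIRST(A)={b}  FIRST(B)={b,c}  FIRST(C)={c}
round 2: — fixpoint
  FIRST(S)={a,b,c}  FIRST(A)={b}  FIRST(B)={b,c}  FIRST(C)={c}

FIRST(B) = ["b", "c"]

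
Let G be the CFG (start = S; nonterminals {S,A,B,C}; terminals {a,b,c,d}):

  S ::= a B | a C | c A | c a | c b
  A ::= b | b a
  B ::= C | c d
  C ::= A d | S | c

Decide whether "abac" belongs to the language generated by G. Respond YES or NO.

CNF form of G:
  S -> T1 B | T1 C | T3 A | T3 T0 | T3 T1
  A -> T0 T1 | b
  B -> A T2 | T1 B | T1 C | T3 A | T3 T0 | T3 T1 | T3 T2 | c
  C -> A T2 | T1 B | T1 C | T3 A | T3 T0 | T3 T1 | c
  T0 -> b
  T1 -> a
  T2 -> d
  T3 -> c

CYK fill:
  [0..0]={T1}  "a"  orig:{}
  [1..1]={A,T0}  "b"  orig:{A}
  [2..2]={T1}  "a"  orig:{}
  [3..3]={B,C,T3}  "c"  orig:{B,C}
  [0..1]=∅  "ab"
  [1..2]={A}  "ba"
  [2..3]={B,C,S}  "ac"
  [0..2]=∅  "aba"
  [1..3]=∅  "bac"
  [0..3]=∅  "abac"

S ∉ T[0,3] ⇒ NO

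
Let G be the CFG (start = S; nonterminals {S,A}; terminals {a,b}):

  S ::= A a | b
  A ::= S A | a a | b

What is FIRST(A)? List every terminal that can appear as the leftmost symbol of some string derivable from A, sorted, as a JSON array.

FIRST sets, iterate to fixpoint:
pass 1:
  A via A→a a: +{a}
  A via A→b: +{b}
  S via S→A a: +{a,b}
  FIRST(S)={a,b}  FIRST(A)={a,b}
pass 2: — fixpoint
  FIRST(S)={a,b}  FIRST(A)={a,b}

FIRST(A) = ["a", "b"]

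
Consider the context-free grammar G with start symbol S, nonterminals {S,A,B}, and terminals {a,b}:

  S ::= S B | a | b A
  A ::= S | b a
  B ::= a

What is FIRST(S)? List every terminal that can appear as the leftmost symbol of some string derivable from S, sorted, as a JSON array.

FIRST sets, iterate to fixpoint:
[1]
  A via A→b a: +{b}
  B via B→a: +{a}
  S via S→a: +{a}
  S via S→b A: +{b}
  FIRST[S]={a,b}  FIRST[A]={b}  FIRST[B]={a}
[2]
  A via A→S: +{a}
  FIRST[S]={a,b}  FIRST[A]={a,b}  FIRST[B]={a}
[3] (stable)
  FIRST[S]={a,b}  FIRST[A]={a,b}  FIRST[B]={a}

FIRST(S) = ["a", "b"]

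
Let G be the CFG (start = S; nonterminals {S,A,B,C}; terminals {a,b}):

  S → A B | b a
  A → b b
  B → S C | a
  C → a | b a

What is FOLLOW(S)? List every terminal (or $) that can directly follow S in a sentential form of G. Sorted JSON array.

Compute FIRST by fixpoint:
[1]
  A via A→b b: +{b}
  B via B→a: +{a}
  C via C→a: +{a}
  C via C→b a: +{b}
  S via S→A B: +{b}
  FIRST(S)={b}  FIRST(A)={b}  FIRST(B)={a}  FIRST(C)={a,b}
[2]
  B via B→S C: +{b}
  FIRST(S)={b}  FIRST(A)={b}  FIRST(B)={a,b}  FIRST(C)={a,b}
[3] (stable)
  FIRST(S)={b}  FIRST(A)={b}  FIRST(B)={a,b}  FIRST(C)={a,b}

FOLLOW iteration:
seed FOLLOW(S) with $
pass 1:
  B→S C: FOLLOW(S) ⊇ FIRST(C) = {a,b}; new: +{a,b}
  S→A B: FOLLOW(A) ⊇ FIRST(B) = {a,b}; new: +{a,b}
  S→A B: FOLLOW(B) ⊇ FOLLOW(S) ⊇ {$,a,b}; new: +{$,a,b}
  S: {$,a,b}  A: {a,b}  B: {$,a,b}  C: {}
pass 2:
  B→S C: FOLLOW(C) ⊇ FOLLOW(B) ⊇ {$,a,b}; new: +{$,a,b}
  S: {$,a,b}  A: {a,b}  B: {$,a,b}  C: {$,a,b}
pass 3: (stable)
  S: {$,a,b}  A: {a,b}  B: {$,a,b}  C: {$,a,b}

FOLLOW(S) = ["$", "a", "b"]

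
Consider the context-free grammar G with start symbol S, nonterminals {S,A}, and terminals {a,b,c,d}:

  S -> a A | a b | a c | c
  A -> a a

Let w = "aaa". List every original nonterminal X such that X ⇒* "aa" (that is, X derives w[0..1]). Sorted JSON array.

CNF form of G:
  S -> T0 A | T0 T1 | T0 T2 | c
  A -> T0 T0
  T0 -> a
  T1 -> b
  T2 -> c

CYK table (by increasing span) (cells [i..j] with 0 ≤ i ≤ j ≤ 1 only):
  T[0,0] 'a' = {T0}  orig:{}
  T[1,1] 'a' = {T0}  orig:{}
  T[0,1] 'aa' = {A}

Original NTs in T[0,1] deriving "aa": ["A"]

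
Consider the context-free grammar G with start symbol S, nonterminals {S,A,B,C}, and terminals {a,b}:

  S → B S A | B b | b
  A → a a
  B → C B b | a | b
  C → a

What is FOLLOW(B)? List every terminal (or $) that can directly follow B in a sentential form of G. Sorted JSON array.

FIRST sets, iterate to fixpoint:
pass 1:
  A via A→a a: +{a}
  B via B→a: +{a}
  B via B→b: +{b}
  C via C→a: +{a}
  S via S→B S A: +{a,b}
  FIRST[S]={a,b}  FIRST[A]={a}  FIRST[B]={a,b}  FIRST[C]={a}
pass 2: — fixpoint
  FIRST[S]={a,b}  FIRST[A]={a}  FIRST[B]={a,b}  FIRST[C]={a}

FOLLOW iteration:
seed FOLLOW(S) with $
round 1:
  B→C B b: FOLLOW(C) ⊇ FIRST(B) = {a,b}; new: +{a,b}
  B→C B b: FOLLOW(B) ⊇ FIRST(b) = {b}; new: +{b}
  S→B S A: FOLLOW(B) ⊇ FIRST(S) = {a,b}; new: +{a}
  S→B S A: FOLLOW(S) ⊇ FIRST(A) = {a}; new: +{a}
  S→B S A: FOLLOW(A) ⊇ FOLLOW(S) ⊇ {$,a}; new: +{$,a}
  FOLLOW(S)={$,a}  FOLLOW(A)={$,a}  FOLLOW(B)={a,b}  FOLLOW(C)={a,b}
round 2: — fixpoint
  FOLLOW(S)={$,a}  FOLLOW(A)={$,a}  FOLLOW(B)={a,b}  FOLLOW(C)={a,b}

FOLLOW(B) = ["a", "b"]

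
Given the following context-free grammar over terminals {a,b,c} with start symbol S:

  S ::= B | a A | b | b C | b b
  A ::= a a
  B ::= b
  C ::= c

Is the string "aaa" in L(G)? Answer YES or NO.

CNF form of G:
  S -> T0 A | T1 C | T1 T1 | b
  A -> T0 T0
  B -> b
  C -> c
  T0 -> a
  T1 -> b

CYK table (by increasing span):
  cell(0,0) a: {T0}  orig:{}
  cell(1,1) a: {T0}  orig:{}
  cell(2,2) a: {T0}  orig:{}
  cell(0,1) aa: {A}
  cell(1,2) aa: {A}
  cell(0,2) aaa: {S}

S ∈ T[0,2] ⇒ YES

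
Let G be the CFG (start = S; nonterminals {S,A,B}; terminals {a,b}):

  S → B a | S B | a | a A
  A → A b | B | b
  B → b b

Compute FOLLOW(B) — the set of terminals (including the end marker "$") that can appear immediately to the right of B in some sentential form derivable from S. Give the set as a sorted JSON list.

FIRST sets, iterate to fixpoint:
pass 1:
  A via A→b: +{b}
  B via B→b b: +{b}
  S via S→B a: +{b}
  S via S→a: +{a}
  S: {a,b}  A: {b}  B: {b}
pass 2: (stable)
  S: {a,b}  A: {b}  B: {b}

FOLLOW iteration:
initialize: $ ∈ FOLLOW(S)
[1]
  A→A b: FOLLOW(A) ⊇ FIRST(b) = {b}; new: +{b}
  A→B: FOLLOW(B) ⊇ FOLLOW(A) ⊇ {b}; new: +{b}
  S→B a: FOLLOW(B) ⊇ FIRST(a) = {a}; new: +{a}
  S→S B: FOLLOW(S) ⊇ FIRST(B) = {b}; new: +{b}
  S→S B: FOLLOW(B) ⊇ FOLLOW(S) ⊇ {$,b}; new: +{$}
  S→a A: FOLLOW(A) ⊇ FOLLOW(S) ⊇ {$,b}; new: +{$}
  FOLLOW[S]={$,b}  FOLLOW[A]={$,b}  FOLLOW[B]={$,a,b}
[2] done
  FOLLOW[S]={$,b}  FOLLOW[A]={$,b}  FOLLOW[B]={$,a,b}

FOLLOW(B) = ["$", "a", "b"]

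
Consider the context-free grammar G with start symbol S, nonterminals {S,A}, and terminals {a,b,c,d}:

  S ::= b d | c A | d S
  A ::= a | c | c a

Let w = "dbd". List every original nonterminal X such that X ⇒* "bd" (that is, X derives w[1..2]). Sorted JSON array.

Convert to CNF:
  S -> T0 A | T2 T3 | T3 S
  A -> T0 T1 | a | c
  T0 -> c
  T1 -> a
  T2 -> b
  T3 -> d

Fill CYK table bottom-up (cells [i..j] with 1 ≤ i ≤ j ≤ 2 only):
  cell(1,1) b: {T2}  orig:{}
  cell(2,2) d: {T3}  orig:{}
  cell(1,2) bd: {S}

Original NTs in T[1,2] deriving "bd": ["S"]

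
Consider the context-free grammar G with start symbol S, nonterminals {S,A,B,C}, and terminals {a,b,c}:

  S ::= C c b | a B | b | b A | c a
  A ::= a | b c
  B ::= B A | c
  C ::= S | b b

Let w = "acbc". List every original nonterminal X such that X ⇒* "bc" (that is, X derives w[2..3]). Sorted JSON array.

CNF form of G:
  S -> C X4 | T0 A | T1 T2 | T2 B | b
  A -> T0 T1 | a
  B -> B A | c
  C -> C X3 | T0 A | T0 T0 | T1 T2 | T2 B | b
  T0 -> b
  T1 -> c
  T2 -> a
  X3 -> T1 T0
  X4 -> T1 T0

Fill CYK table bottom-up, restricted to cells inside w[2..3]:
  T[2,2] 'b' = {C,S,T0}  orig:{C,S}
  T[3,3] 'c' = {B,T1}  orig:{B}
  T[2,3] 'bc' = {A}

Original NTs in T[2,3] deriving "bc": ["A"]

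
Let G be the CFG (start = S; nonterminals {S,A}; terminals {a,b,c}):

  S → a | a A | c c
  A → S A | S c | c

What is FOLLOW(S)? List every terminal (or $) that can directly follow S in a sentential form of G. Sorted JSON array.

Compute FIRST by fixpoint:
pass 1:
  A via A→c: +{c}
  S via S→a: +{a}
  S via S→c c: +{c}
  FIRST(S)={a,c}  FIRST(A)={c}
pass 2:
  A via A→S A: +{a}
  FIRST(S)={a,c}  FIRST(A)={a,c}
pass 3: (stable)
  FIRST(S)={a,c}  FIRST(A)={a,c}

FOLLOW sets:
initialize: $ ∈ FOLLOW(S)
iter 1:
  A→S A: FOLLOW(S) ⊇ FIRST(A) = {a,c}; new: +{a,c}
  S→a A: FOLLOW(A) ⊇ FOLLOW(S) ⊇ {$,a,c}; new: +{$,a,c}
  S: {$,a,c}  A: {$,a,c}
iter 2: — fixpoint
  S: {$,a,c}  A: {$,a,c}

FOLLOW(S) = ["$", "a", "c"]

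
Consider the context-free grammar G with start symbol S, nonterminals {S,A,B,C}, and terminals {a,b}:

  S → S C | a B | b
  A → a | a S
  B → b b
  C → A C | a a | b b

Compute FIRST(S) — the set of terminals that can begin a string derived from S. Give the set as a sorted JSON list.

FIRST iteration:
[1]
  A via A→a: +{a}
  B via B→b b: +{b}
  C via C→A C: +{a}
  C via C→b b: +{b}
  S via S→a B: +{a}
  S via S→b: +{b}
  FIRST[S]={a,b}  FIRST[A]={a}  FIRST[B]={b}  FIRST[C]={a,b}
[2] done
  FIRST[S]={a,b}  FIRST[A]={a}  FIRST[B]={b}  FIRST[C]={a,b}

FIRST(S) = ["a", "b"]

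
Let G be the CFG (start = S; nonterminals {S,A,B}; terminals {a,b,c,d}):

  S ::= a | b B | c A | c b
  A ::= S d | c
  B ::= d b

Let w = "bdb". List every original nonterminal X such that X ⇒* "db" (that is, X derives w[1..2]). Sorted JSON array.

CNF form of G:
  S -> T1 B | T2 A | T2 T1 | a
  A -> S T0 | c
  B -> T0 T1
  T0 -> d
  T1 -> b
  T2 -> c

CYK fill, restricted to cells inside w[1..2]:
  [1..1]={T0}  "d"  orig:{}
  [2..2]={T1}  "b"  orig:{}
  [1..2]={B}  "db"

Original NTs in T[1,2] deriving "db": ["B"]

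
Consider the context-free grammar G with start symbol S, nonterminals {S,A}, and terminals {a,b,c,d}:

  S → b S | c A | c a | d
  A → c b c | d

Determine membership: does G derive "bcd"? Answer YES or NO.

CNF form of G:
  S -> T0 A | T0 T2 | T1 S | d
  A -> T0 X3 | d
  T0 -> c
  T1 -> b
  T2 -> a
  X3 -> T1 T0

CYK fill:
  [0..0]={T1}  "b"  orig:{}
  [1..1]={T0}  "c"  orig:{}
  [2..2]={A,S}  "d"
  [0..1]={X3}  "bc"  orig:{}
  [1..2]={S}  "cd"
  [0..2]={S}  "bcd"

S ∈ T[0,2] ⇒ YES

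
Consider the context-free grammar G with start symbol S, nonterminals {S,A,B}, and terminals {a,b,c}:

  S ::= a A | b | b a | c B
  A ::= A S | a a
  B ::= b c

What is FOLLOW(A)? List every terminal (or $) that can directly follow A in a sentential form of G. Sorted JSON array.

FIRST sets, iterate to fixpoint:
pass 1:
  A via A→a a: +{a}
  B via B→b c: +{b}
  S via S→a A: +{a}
  S via S→b: +{b}
  S via S→c B: +{c}
  FIRST(S)={a,b,c}  FIRST(A)={a}  FIRST(B)={b}
pass 2: — fixpoint
  FIRST(S)={a,b,c}  FIRST(A)={a}  FIRST(B)={b}

Compute FOLLOW by fixpoint:
initialize: $ ∈ FOLLOW(S)
pass 1:
  A→A S: FOLLOW(A) ⊇ FIRST(S) = {a,b,c}; new: +{a,b,c}
  A→A S: FOLLOW(S) ⊇ FOLLOW(A) ⊇ {a,b,c}; new: +{a,b,c}
  S→a A: FOLLOW(A) ⊇ FOLLOW(S) ⊇ {$,a,b,c}; new: +{$}
  S→c B: FOLLOW(B) ⊇ FOLLOW(S) ⊇ {$,a,b,c}; new: +{$,a,b,c}
  S: {$,a,b,c}  A: {$,a,b,c}  B: {$,a,b,c}
pass 2: (no change)
  S: {$,a,b,c}  A: {$,a,b,c}  B: {$,a,b,c}

FOLLOW(A) = ["$", "a", "b", "c"]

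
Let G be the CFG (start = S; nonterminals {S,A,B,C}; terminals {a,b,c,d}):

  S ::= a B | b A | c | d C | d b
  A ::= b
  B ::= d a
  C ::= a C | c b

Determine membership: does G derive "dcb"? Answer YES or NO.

Convert to CNF:
  S -> T0 C | T0 T3 | T1 B | T3 A | c
  A -> b
  B -> T0 T1
  C -> T1 C | T2 T3
  T0 -> d
  T1 -> a
  T2 -> c
  T3 -> b

CYK fill:
  cell(0,0) d: {T0}  orig:{}
  cell(1,1) c: {S,T2}  orig:{S}
  cell(2,2) b: {A,T3}  orig:{A}
  cell(0,1) dc: ∅
  cell(1,2) cb: {C}
  cell(0,2) dcb: {S}

S ∈ T[0,2] ⇒ YES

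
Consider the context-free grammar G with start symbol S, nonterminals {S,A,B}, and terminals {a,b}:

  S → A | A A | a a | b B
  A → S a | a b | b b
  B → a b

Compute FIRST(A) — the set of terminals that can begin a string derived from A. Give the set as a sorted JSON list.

FIRST sets, iterate to fixpoint:
[1]
  A via A→a b: +{a}
  A via A→b b: +{b}
  B via B→a b: +{a}
  S via S→A: +{a,b}
  S: {a,b}  A: {a,b}  B: {a}
[2] (no change)
  S: {a,b}  A: {a,b}  B: {a}

FIRST(A) = ["a", "b"]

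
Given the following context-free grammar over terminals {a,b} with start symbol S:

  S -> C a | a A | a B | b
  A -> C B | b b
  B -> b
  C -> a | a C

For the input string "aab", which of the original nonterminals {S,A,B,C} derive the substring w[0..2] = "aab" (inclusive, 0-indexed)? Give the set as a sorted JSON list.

Convert to CNF:
  S -> C T1 | T1 A | T1 B | b
  A -> C B | T0 T0
  B -> b
  C -> T1 C | a
  T0 -> b
  T1 -> a

CYK table (by increasing span) (cells [i..j] with 0 ≤ i ≤ j ≤ 2 only):
  T[0,0] 'a' = {C,T1}  orig:{C}
  T[1,1] 'a' = {C,T1}  orig:{C}
  T[2,2] 'b' = {B,S,T0}  orig:{B,S}
  T[0,1] 'aa' = {C,S}
  T[1,2] 'ab' = {A,S}
  T[0,2] 'aab' = {A,S}

Original NTs in T[0,2] deriving "aab": ["A", "S"]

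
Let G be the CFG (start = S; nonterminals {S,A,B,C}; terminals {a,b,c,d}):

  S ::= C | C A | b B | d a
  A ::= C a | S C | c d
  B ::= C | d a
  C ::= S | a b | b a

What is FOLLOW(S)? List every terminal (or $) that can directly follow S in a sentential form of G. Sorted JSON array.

FIRST sets, iterate to fixpoint:
round 1:
  A via A→c d: +{c}
  B via B→d a: +{d}
  C via C→a b: +{a}
  C via C→b a: +{b}
  S via S→C: +{a,b}
  S via S→d a: +{d}
  FIRST[S]={a,b,d}  FIRST[A]={c}  FIRST[B]={d}  FIRST[C]={a,b}
round 2:
  A via A→C a: +{a,b}
  A via A→S C: +{d}
  B via B→C: +{a,b}
  C via C→S: +{d}
  FIRST[S]={a,b,d}  FIRST[A]={a,b,c,d}  FIRST[B]={a,b,d}  FIRST[C]={a,b,d}
round 3: (no change)
  FIRST[S]={a,b,d}  FIRST[A]={a,b,c,d}  FIRST[B]={a,b,d}  FIRST[C]={a,b,d}

FOLLOW sets:
initialize: $ ∈ FOLLOW(S)
pass 1:
  A→C a: FOLLOW(C) ⊇ FIRST(a) = {a}; new: +{a}
  A→S C: FOLLOW(S) ⊇ FIRST(C) = {a,b,d}; new: +{a,b,d}
  S→C: FOLLOW(C) ⊇ FOLLOW(S) ⊇ {$,a,b,d}; new: +{$,b,d}
  S→C A: FOLLOW(C) ⊇ FIRST(A) = {a,b,c,d}; new: +{c}
  S→C A: FOLLOW(A) ⊇ FOLLOW(S) ⊇ {$,a,b,d}; new: +{$,a,b,d}
  S→b B: FOLLOW(B) ⊇ FOLLOW(S) ⊇ {$,a,b,d}; new: +{$,a,b,d}
  FOLLOW[S]={$,a,b,d}  FOLLOW[A]={$,a,b,d}  FOLLOW[B]={$,a,b,d}  FOLLOW[C]={$,a,b,c,d}
pass 2:
  C→S: FOLLOW(S) ⊇ FOLLOW(C) ⊇ {$,a,b,c,d}; new: +{c}
  S→C A: FOLLOW(A) ⊇ FOLLOW(S) ⊇ {$,a,b,c,d}; new: +{c}
  S→b B: FOLLOW(B) ⊇ FOLLOW(S) ⊇ {$,a,b,c,d}; new: +{c}
  FOLLOW[S]={$,a,b,c,d}  FOLLOW[A]={$,a,b,c,d}  FOLLOW[B]={$,a,b,c,d}  FOLLOW[C]={$,a,b,c,d}
pass 3: (stable)
  FOLLOW[S]={$,a,b,c,d}  FOLLOW[A]={$,a,b,c,d}  FOLLOW[B]={$,a,b,c,d}  FOLLOW[C]={$,a,b,c,d}

FOLLOW(S) = ["$", "a", "b", "c", "d"]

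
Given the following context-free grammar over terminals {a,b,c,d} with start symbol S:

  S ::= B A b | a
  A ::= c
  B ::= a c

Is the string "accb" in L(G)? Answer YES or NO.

Convert to CNF:
  S -> B X3 | a
  A -> c
  B -> T0 T1
  T0 -> a
  T1 -> c
  T2 -> b
  X3 -> A T2

CYK table (by increasing span):
  [0..0]={S,T0}  "a"  orig:{S}
  [1..1]={A,T1}  "c"  orig:{A}
  [2..2]={A,T1}  "c"  orig:{A}
  [3..3]={T2}  "b"  orig:{}
  [0..1]={B}  "ac"
  [1..2]=∅  "cc"
  [2..3]={X3}  "cb"  orig:{}
  [0..2]=∅  "acc"
  [1..3]=∅  "ccb"
  [0..3]={S}  "accb"

S ∈ T[0,3] ⇒ YES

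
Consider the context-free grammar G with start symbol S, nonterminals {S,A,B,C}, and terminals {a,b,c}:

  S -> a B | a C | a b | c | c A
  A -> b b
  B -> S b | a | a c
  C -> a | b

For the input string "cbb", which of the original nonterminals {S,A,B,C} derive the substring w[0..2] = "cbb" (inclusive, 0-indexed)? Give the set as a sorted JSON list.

Convert to CNF:
  S -> T1 B | T1 C | T1 T0 | T2 A | c
  A -> T0 T0
  B -> S T0 | T1 T2 | a
  C -> a | b
  T0 -> b
  T1 -> a
  T2 -> c

Fill CYK table bottom-up, restricted to cells inside w[0..2]:
  T[0,0] 'c' = {S,T2}  orig:{S}
  T[1,1] 'b' = {C,T0}  orig:{C}
  T[2,2] 'b' = {C,T0}  orig:{C}
  T[0,1] 'cb' = {B}
  T[1,2] 'bb' = {A}
  T[0,2] 'cbb' = {S}

Original NTs in T[0,2] deriving "cbb": ["S"]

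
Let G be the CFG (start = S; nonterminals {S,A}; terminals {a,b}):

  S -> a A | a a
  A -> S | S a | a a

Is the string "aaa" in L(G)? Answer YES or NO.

CNF form of G:
  S -> T0 A | T0 T0
  A -> S T0 | T0 A | T0 T0
  T0 -> a

CYK table (by increasing span):
  cell(0,0) a: {T0}  orig:{}
  cell(1,1) a: {T0}  orig:{}
  cell(2,2) a: {T0}  orig:{}
  cell(0,1) aa: {A,S}
  cell(1,2) aa: {A,S}
  cell(0,2) aaa: {A,S}

S ∈ T[0,2] ⇒ YES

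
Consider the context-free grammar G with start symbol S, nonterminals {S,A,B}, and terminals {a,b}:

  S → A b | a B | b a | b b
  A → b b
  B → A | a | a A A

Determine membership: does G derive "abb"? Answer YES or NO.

Convert to CNF:
  S -> A T0 | T0 T0 | T0 T1 | T1 B
  A -> T0 T0
  B -> T0 T0 | T1 X2 | a
  T0 -> b
  T1 -> a
  X2 -> A A

CYK table (by increasing span):
  [0..0]={B,T1}  "a"  orig:{B}
  [1..1]={T0}  "b"  orig:{}
  [2..2]={T0}  "b"  orig:{}
  [0..1]=∅  "ab"
  [1..2]={A,B,S}  "bb"
  [0..2]={S}  "abb"

S ∈ T[0,2] ⇒ YES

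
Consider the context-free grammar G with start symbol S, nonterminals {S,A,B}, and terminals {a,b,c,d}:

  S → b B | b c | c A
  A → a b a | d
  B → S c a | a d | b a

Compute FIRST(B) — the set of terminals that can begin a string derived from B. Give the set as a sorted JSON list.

FIRST iteration:
[1]
  A via A→a b a: +{a}
  A via A→d: +{d}
  B via B→a d: +{a}
  B via B→b a: +{b}
  S via S→b B: +{b}
  S via S→c A: +{c}
  FIRST[S]={b,c}  FIRST[A]={a,d}  FIRST[B]={a,b}
[2]
  B via B→S c a: +{c}
  FIRST[S]={b,c}  FIRST[A]={a,d}  FIRST[B]={a,b,c}
[3] (stable)
  FIRST[S]={b,c}  FIRST[A]={a,d}  FIRST[B]={a,b,c}

FIRST(B) = ["a", "b", "c"]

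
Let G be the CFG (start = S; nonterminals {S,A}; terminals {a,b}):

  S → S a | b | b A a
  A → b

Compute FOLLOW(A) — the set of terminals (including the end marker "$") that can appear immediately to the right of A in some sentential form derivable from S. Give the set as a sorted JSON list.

FIRST iteration:
iter 1:
  A via A→b: +{b}
  S via S→b: +{b}
  S: {b}  A: {b}
iter 2: (no change)
  S: {b}  A: {b}

FOLLOW iteration:
initialize: $ ∈ FOLLOW(S)
[1]
  S→S a: FOLLOW(S) ⊇ FIRST(a) = {a}; new: +{a}
  S→b A a: FOLLOW(A) ⊇ FIRST(a) = {a}; new: +{a}
  FOLLOW(S)={$,a}  FOLLOW(A)={a}
[2] (no change)
  FOLLOW(S)={$,a}  FOLLOW(A)={a}

FOLLOW(A) = ["a"]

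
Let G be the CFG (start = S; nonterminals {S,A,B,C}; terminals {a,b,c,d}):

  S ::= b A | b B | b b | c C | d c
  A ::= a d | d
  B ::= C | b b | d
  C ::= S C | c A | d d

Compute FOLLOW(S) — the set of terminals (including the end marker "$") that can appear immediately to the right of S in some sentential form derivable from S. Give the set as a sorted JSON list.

Compute FIRST by fixpoint:
pass 1:
  A via A→a d: +{a}
  A via A→d: +{d}
  B via B→b b: +{b}
  B via B→d: +{d}
  C via C→c A: +{c}
  C via C→d d: +{d}
  S via S→b A: +{b}
  S via S→c C: +{c}
  S via S→d c: +{d}
  FIRST(S)={b,c,d}  FIRST(A)={a,d}  FIRST(B)={b,d}  FIRST(C)={c,d}
pass 2:
  B via B→C: +{c}
  C via C→S C: +{b}
  FIRST(S)={b,c,d}  FIRST(A)={a,d}  FIRST(B)={b,c,d}  FIRST(C)={b,c,d}
pass 3: — fixpoint
  FIRST(S)={b,c,d}  FIRST(A)={a,d}  FIRST(B)={b,c,d}  FIRST(C)={b,c,d}

FOLLOW iteration:
initialize: $ ∈ FOLLOW(S)
round 1:
  C→S C: FOLLOW(S) ⊇ FIRST(C) = {b,c,d}; new: +{b,c,d}
  S→b A: FOLLOW(A) ⊇ FOLLOW(S) ⊇ {$,b,c,d}; new: +{$,b,c,d}
  S→b B: FOLLOW(B) ⊇ FOLLOW(S) ⊇ {$,b,c,d}; new: +{$,b,c,d}
  S→c C: FOLLOW(C) ⊇ FOLLOW(S) ⊇ {$,b,c,d}; new: +{$,b,c,d}
  FOLLOW[S]={$,b,c,d}  FOLLOW[A]={$,b,c,d}  FOLLOW[B]={$,b,c,d}  FOLLOW[C]={$,b,c,d}
round 2: — fixpoint
  FOLLOW[S]={$,b,c,d}  FOLLOW[A]={$,b,c,d}  FOLLOW[B]={$,b,c,d}  FOLLOW[C]={$,b,c,d}

FOLLOW(S) = ["$", "b", "c", "d"]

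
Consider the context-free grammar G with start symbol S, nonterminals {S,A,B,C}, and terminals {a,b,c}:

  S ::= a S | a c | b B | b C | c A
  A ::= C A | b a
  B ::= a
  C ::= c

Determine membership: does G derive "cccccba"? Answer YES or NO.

Convert to CNF:
  S -> T0 B | T0 C | T1 S | T1 T2 | T2 A
  A -> C A | T0 T1
  B -> a
  C -> c
  T0 -> b
  T1 -> a
  T2 -> c

CYK fill:
  [0..0]={C,T2}  "c"  orig:{C}
  [1..1]={C,T2}  "c"  orig:{C}
  [2..2]={C,T2}  "c"  orig:{C}
  [3..3]={C,T2}  "c"  orig:{C}
  [4..4]={C,T2}  "c"  orig:{C}
  [5..5]={T0}  "b"  orig:{}
  [6..6]={B,T1}  "a"  orig:{B}
  [0..1]=∅  "cc"
  [1..2]=∅  "cc"
  [2..3]=∅  "cc"
  [3..4]=∅  "cc"
  [4..5]=∅  "cb"
  [5..6]={A,S}  "ba"
  [0..2]=∅  "ccc"
  [1..3]=∅  "ccc"
  [2..4]=∅  "ccc"
  [3..5]=∅  "ccb"
  [4..6]={A,S}  "cba"
  [0..3]=∅  "cccc"
  [1..4]=∅  "cccc"
  [2..5]=∅  "cccb"
  [3..6]={A,S}  "ccba"
  [0..4]=∅  "ccccc"
  [1..5]=∅  "ccccb"
  [2..6]={A,S}  "cccba"
  [0..5]=∅  "cccccb"
  [1..6]={A,S}  "ccccba"
  [0..6]={A,S}  "cccccba"

S ∈ T[0,6] ⇒ YES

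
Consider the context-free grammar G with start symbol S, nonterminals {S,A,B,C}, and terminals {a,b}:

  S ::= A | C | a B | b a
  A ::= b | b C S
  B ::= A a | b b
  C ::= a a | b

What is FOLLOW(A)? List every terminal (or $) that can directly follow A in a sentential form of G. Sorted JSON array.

FIRST iteration:
iter 1:
  A via A→b: +{b}
  B via B→A a: +{b}
  C via C→a a: +{a}
  C via C→b: +{b}
  S via S→A: +{b}
  S via S→C: +{a}
  FIRST(S)={a,b}  FIRST(A)={b}  FIRST(B)={b}  FIRST(C)={a,b}
iter 2: — fixpoint
  FIRST(S)={a,b}  FIRST(A)={b}  FIRST(B)={b}  FIRST(C)={a,b}

FOLLOW sets:
seed FOLLOW(S) with $
iter 1:
  A→b C S: FOLLOW(C) ⊇ FIRST(S) = {a,b}; new: +{a,b}
  B→A a: FOLLOW(A) ⊇ FIRST(a) = {a}; new: +{a}
  S→A: FOLLOW(A) ⊇ FOLLOW(S) ⊇ {$}; new: +{$}
  S→C: FOLLOW(C) ⊇ FOLLOW(S) ⊇ {$}; new: +{$}
  S→a B: FOLLOW(B) ⊇ FOLLOW(S) ⊇ {$}; new: +{$}
  FOLLOW(S)={$}  FOLLOW(A)={$,a}  FOLLOW(B)={$}  FOLLOW(C)={$,a,b}
iter 2:
  A→b C S: FOLLOW(S) ⊇ FOLLOW(A) ⊇ {$,a}; new: +{a}
  S→a B: FOLLOW(B) ⊇ FOLLOW(S) ⊇ {$,a}; new: +{a}
  FOLLOW(S)={$,a}  FOLLOW(A)={$,a}  FOLLOW(B)={$,a}  FOLLOW(C)={$,a,b}
iter 3: (stable)
  FOLLOW(S)={$,a}  FOLLOW(A)={$,a}  FOLLOW(B)={$,a}  FOLLOW(C)={$,a,b}

FOLLOW(A) = ["$", "a"]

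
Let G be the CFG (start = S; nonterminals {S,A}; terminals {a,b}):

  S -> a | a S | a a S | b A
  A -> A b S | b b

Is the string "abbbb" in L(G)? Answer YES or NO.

CNF form of G:
  S -> T0 A | T1 S | T1 X3 | a
  A -> A X2 | T0 T0
  T0 -> b
  T1 -> a
  X2 -> T0 S
  X3 -> T1 S

CYK table (by increasing span):
  T[0,0] 'a' = {S,T1}  orig:{S}
  T[1,1] 'b' = {T0}  orig:{}
  T[2,2] 'b' = {T0}  orig:{}
  T[3,3] 'b' = {T0}  orig:{}
  T[4,4] 'b' = {T0}  orig:{}
  T[0,1] 'ab' = ∅
  T[1,2] 'bb' = {A}
  T[2,3] 'bb' = {A}
  T[3,4] 'bb' = {A}
  T[0,2] 'abb' = ∅
  T[1,3] 'bbb' = {S}
  T[2,4] 'bbb' = {S}
  T[0,3] 'abbb' = {S,X3}  orig:{S}
  T[1,4] 'bbbb' = {X2}  orig:{}
  T[0,4] 'abbbb' = ∅

S ∉ T[0,4] ⇒ NO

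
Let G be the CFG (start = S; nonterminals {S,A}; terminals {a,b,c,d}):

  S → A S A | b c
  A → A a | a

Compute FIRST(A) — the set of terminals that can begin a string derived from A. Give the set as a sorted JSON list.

Compute FIRST by fixpoint:
[1]
  A via A→a: +{a}
  S via S→A S A: +{a}
  S via S→b c: +{b}
  FIRST[S]={a,b}  FIRST[A]={a}
[2] (stable)
  FIRST[S]={a,b}  FIRST[A]={a}

FIRST(A) = ["a"]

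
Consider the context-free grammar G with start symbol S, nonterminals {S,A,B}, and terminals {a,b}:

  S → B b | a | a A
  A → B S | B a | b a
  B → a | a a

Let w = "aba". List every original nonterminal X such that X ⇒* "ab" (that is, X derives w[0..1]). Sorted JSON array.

CNF form of G:
  S -> B T1 | T0 A | a
  A -> B S | B T0 | T1 T0
  B -> T0 T0 | a
  T0 -> a
  T1 -> b

Fill CYK table bottom-up (cells [i..j] with 0 ≤ i ≤ j ≤ 1 only):
  T[0,0] 'a' = {B,S,T0}  orig:{B,S}
  T[1,1] 'b' = {T1}  orig:{}
  T[0,1] 'ab' = {S}

Original NTs in T[0,1] deriving "ab": ["S"]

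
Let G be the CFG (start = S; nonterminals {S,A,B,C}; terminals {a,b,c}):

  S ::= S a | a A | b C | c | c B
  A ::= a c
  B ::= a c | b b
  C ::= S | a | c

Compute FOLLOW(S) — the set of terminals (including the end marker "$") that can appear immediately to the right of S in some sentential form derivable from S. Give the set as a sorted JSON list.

FIRST iteration:
pass 1:
  A via A→a c: +{a}
  B via B→a c: +{a}
  B via B→b b: +{b}
  C via C→a: +{a}
  C via C→c: +{c}
  S via S→a A: +{a}
  S via S→b C: +{b}
  S via S→c: +{c}
  S: {a,b,c}  A: {a}  B: {a,b}  C: {a,c}
pass 2:
  C via C→S: +{b}
  S: {a,b,c}  A: {a}  B: {a,b}  C: {a,b,c}
pass 3: — fixpoint
  S: {a,b,c}  A: {a}  B: {a,b}  C: {a,b,c}

FOLLOW sets:
seed FOLLOW(S) with $
pass 1:
  S→S a: FOLLOW(S) ⊇ FIRST(a) = {a}; new: +{a}
  S→a A: FOLLOW(A) ⊇ FOLLOW(S) ⊇ {$,a}; new: +{$,a}
  S→b C: FOLLOW(C) ⊇ FOLLOW(S) ⊇ {$,a}; new: +{$,a}
  S→c B: FOLLOW(B) ⊇ FOLLOW(S) ⊇ {$,a}; new: +{$,a}
  FOLLOW[S]={$,a}  FOLLOW[A]={$,a}  FOLLOW[B]={$,a}  FOLLOW[C]={$,a}
pass 2: done
  FOLLOW[S]={$,a}  FOLLOW[A]={$,a}  FOLLOW[B]={$,a}  FOLLOW[C]={$,a}

FOLLOW(S) = ["$", "a"]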